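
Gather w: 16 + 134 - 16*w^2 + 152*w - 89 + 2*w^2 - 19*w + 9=-14*w^2 + 133*w + 70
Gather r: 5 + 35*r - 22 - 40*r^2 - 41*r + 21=-40*r^2 - 6*r + 4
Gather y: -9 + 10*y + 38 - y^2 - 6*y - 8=-y^2 + 4*y + 21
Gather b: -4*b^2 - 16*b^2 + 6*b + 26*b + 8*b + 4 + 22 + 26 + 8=-20*b^2 + 40*b + 60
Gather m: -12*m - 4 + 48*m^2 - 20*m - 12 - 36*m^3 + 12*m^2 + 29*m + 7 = -36*m^3 + 60*m^2 - 3*m - 9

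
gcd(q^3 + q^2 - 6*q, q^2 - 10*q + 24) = 1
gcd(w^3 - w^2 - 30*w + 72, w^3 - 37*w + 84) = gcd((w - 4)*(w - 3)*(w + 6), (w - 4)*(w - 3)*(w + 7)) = w^2 - 7*w + 12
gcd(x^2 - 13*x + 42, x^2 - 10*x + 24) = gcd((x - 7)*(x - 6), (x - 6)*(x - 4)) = x - 6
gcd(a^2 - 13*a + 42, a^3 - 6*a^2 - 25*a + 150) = a - 6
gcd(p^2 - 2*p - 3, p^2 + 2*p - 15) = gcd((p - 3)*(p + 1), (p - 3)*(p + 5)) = p - 3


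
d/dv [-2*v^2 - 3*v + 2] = -4*v - 3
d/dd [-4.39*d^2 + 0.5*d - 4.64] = 0.5 - 8.78*d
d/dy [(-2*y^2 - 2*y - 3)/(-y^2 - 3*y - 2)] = (4*y^2 + 2*y - 5)/(y^4 + 6*y^3 + 13*y^2 + 12*y + 4)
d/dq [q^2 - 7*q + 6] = 2*q - 7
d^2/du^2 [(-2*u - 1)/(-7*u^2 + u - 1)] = 2*((2*u + 1)*(14*u - 1)^2 - (42*u + 5)*(7*u^2 - u + 1))/(7*u^2 - u + 1)^3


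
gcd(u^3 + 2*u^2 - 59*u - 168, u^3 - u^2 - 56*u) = u^2 - u - 56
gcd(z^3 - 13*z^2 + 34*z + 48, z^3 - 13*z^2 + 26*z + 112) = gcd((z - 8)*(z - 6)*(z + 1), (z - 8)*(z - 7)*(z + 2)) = z - 8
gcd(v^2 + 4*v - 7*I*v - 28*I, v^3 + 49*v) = v - 7*I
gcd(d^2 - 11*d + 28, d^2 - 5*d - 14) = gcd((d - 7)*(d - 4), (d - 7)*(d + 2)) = d - 7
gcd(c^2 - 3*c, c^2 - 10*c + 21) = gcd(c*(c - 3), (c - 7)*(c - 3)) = c - 3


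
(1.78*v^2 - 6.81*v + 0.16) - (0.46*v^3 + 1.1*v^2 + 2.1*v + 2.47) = -0.46*v^3 + 0.68*v^2 - 8.91*v - 2.31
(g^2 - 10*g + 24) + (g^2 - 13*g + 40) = 2*g^2 - 23*g + 64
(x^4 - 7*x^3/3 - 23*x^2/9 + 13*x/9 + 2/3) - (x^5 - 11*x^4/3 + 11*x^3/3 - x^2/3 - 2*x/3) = -x^5 + 14*x^4/3 - 6*x^3 - 20*x^2/9 + 19*x/9 + 2/3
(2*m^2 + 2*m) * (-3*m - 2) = -6*m^3 - 10*m^2 - 4*m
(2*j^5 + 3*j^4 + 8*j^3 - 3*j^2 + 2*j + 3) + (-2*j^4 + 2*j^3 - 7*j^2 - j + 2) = 2*j^5 + j^4 + 10*j^3 - 10*j^2 + j + 5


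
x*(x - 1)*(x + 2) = x^3 + x^2 - 2*x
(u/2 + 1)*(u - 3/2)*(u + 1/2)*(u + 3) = u^4/2 + 2*u^3 + u^2/8 - 39*u/8 - 9/4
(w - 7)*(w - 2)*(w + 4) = w^3 - 5*w^2 - 22*w + 56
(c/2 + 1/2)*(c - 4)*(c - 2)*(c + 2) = c^4/2 - 3*c^3/2 - 4*c^2 + 6*c + 8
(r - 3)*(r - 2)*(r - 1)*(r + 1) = r^4 - 5*r^3 + 5*r^2 + 5*r - 6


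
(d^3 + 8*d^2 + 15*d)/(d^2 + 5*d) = d + 3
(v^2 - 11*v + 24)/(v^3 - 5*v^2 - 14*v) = (-v^2 + 11*v - 24)/(v*(-v^2 + 5*v + 14))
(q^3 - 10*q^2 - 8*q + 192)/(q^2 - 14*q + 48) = q + 4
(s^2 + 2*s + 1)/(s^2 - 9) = (s^2 + 2*s + 1)/(s^2 - 9)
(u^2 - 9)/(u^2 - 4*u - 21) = (u - 3)/(u - 7)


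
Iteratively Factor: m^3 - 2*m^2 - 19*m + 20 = (m - 1)*(m^2 - m - 20) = (m - 5)*(m - 1)*(m + 4)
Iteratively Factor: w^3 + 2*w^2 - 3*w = (w + 3)*(w^2 - w) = w*(w + 3)*(w - 1)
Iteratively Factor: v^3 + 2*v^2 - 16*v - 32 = (v + 4)*(v^2 - 2*v - 8) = (v + 2)*(v + 4)*(v - 4)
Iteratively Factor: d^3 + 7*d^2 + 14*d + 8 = (d + 1)*(d^2 + 6*d + 8) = (d + 1)*(d + 4)*(d + 2)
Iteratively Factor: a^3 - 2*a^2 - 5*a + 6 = (a - 1)*(a^2 - a - 6) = (a - 3)*(a - 1)*(a + 2)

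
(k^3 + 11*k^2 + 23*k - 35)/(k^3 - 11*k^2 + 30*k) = (k^3 + 11*k^2 + 23*k - 35)/(k*(k^2 - 11*k + 30))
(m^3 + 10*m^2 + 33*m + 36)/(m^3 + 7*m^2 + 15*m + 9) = (m + 4)/(m + 1)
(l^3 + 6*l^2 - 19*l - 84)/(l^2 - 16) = (l^2 + 10*l + 21)/(l + 4)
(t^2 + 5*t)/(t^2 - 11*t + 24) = t*(t + 5)/(t^2 - 11*t + 24)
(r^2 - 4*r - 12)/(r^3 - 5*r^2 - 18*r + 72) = (r + 2)/(r^2 + r - 12)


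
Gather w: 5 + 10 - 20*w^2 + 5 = 20 - 20*w^2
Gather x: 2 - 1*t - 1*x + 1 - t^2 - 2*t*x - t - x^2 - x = -t^2 - 2*t - x^2 + x*(-2*t - 2) + 3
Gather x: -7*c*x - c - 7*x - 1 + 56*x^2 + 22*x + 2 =-c + 56*x^2 + x*(15 - 7*c) + 1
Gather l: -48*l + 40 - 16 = 24 - 48*l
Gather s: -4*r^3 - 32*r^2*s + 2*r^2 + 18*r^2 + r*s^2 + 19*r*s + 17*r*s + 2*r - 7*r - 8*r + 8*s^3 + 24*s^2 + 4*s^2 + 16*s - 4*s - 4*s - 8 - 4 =-4*r^3 + 20*r^2 - 13*r + 8*s^3 + s^2*(r + 28) + s*(-32*r^2 + 36*r + 8) - 12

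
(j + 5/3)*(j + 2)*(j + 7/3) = j^3 + 6*j^2 + 107*j/9 + 70/9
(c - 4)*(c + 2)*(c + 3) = c^3 + c^2 - 14*c - 24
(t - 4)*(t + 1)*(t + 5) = t^3 + 2*t^2 - 19*t - 20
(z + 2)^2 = z^2 + 4*z + 4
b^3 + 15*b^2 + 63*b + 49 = (b + 1)*(b + 7)^2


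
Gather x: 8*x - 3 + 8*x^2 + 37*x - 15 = 8*x^2 + 45*x - 18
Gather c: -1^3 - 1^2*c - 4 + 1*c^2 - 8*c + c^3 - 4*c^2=c^3 - 3*c^2 - 9*c - 5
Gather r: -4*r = -4*r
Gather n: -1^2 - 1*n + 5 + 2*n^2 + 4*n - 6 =2*n^2 + 3*n - 2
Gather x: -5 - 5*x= -5*x - 5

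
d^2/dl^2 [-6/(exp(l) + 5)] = 6*(5 - exp(l))*exp(l)/(exp(l) + 5)^3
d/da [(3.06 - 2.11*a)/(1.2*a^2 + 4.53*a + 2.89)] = (2.532*a^2 - 7.344*a - 19.9597)/(1.44*a^4 + 10.872*a^3 + 27.4569*a^2 + 26.1834*a + 8.3521)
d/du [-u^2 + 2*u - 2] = 2 - 2*u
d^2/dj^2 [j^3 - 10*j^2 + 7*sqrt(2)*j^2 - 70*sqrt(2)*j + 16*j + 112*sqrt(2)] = 6*j - 20 + 14*sqrt(2)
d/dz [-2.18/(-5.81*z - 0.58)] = -12.6658/(5.81*z + 0.58)^2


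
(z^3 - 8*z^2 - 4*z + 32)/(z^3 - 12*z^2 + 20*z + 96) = (z - 2)/(z - 6)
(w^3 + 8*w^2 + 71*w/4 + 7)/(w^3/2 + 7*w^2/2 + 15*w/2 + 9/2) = (4*w^3 + 32*w^2 + 71*w + 28)/(2*(w^3 + 7*w^2 + 15*w + 9))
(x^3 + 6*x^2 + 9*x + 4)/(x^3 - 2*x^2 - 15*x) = (x^3 + 6*x^2 + 9*x + 4)/(x*(x^2 - 2*x - 15))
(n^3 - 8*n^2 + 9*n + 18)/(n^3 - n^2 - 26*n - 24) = (n - 3)/(n + 4)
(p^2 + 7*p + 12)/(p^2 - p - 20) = (p + 3)/(p - 5)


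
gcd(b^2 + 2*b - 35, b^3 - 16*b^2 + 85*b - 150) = b - 5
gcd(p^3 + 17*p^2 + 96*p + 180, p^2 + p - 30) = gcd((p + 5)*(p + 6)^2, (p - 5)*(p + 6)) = p + 6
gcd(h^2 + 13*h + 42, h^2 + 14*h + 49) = h + 7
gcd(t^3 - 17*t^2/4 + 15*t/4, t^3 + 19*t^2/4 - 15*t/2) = t^2 - 5*t/4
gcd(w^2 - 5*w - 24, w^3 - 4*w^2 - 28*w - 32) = w - 8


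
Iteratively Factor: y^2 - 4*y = (y)*(y - 4)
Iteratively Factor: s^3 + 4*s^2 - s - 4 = (s + 4)*(s^2 - 1) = (s + 1)*(s + 4)*(s - 1)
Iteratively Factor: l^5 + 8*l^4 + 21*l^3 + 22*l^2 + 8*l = (l)*(l^4 + 8*l^3 + 21*l^2 + 22*l + 8) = l*(l + 1)*(l^3 + 7*l^2 + 14*l + 8) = l*(l + 1)*(l + 2)*(l^2 + 5*l + 4) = l*(l + 1)^2*(l + 2)*(l + 4)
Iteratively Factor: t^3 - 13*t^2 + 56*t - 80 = (t - 5)*(t^2 - 8*t + 16) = (t - 5)*(t - 4)*(t - 4)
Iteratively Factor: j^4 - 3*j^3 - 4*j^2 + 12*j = (j - 3)*(j^3 - 4*j) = (j - 3)*(j - 2)*(j^2 + 2*j) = j*(j - 3)*(j - 2)*(j + 2)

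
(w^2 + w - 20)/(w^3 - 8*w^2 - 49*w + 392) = (w^2 + w - 20)/(w^3 - 8*w^2 - 49*w + 392)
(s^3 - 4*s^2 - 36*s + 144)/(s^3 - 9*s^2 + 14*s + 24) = (s + 6)/(s + 1)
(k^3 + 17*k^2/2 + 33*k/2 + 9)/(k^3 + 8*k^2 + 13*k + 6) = (k + 3/2)/(k + 1)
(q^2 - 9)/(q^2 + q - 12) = (q + 3)/(q + 4)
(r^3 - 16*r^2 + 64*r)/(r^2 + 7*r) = (r^2 - 16*r + 64)/(r + 7)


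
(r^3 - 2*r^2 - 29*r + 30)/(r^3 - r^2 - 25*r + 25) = (r - 6)/(r - 5)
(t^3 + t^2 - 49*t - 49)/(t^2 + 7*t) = t - 6 - 7/t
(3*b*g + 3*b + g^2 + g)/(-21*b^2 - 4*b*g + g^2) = (-g - 1)/(7*b - g)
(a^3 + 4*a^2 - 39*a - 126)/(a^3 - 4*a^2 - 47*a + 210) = (a + 3)/(a - 5)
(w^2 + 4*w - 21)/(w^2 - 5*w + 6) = (w + 7)/(w - 2)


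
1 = 1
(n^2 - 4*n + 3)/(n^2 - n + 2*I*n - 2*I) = (n - 3)/(n + 2*I)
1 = 1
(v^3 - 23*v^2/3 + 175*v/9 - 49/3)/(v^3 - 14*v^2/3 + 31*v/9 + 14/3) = (3*v - 7)/(3*v + 2)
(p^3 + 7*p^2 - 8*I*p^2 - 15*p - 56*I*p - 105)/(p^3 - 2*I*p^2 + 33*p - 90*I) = (p + 7)/(p + 6*I)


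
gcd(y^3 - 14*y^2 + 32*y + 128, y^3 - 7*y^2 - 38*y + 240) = y - 8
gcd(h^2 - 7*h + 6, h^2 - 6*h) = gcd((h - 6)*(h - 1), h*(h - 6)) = h - 6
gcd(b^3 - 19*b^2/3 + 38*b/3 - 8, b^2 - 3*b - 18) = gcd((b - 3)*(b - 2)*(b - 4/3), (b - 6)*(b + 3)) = 1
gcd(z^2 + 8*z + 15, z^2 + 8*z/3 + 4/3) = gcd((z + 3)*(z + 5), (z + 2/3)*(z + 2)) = 1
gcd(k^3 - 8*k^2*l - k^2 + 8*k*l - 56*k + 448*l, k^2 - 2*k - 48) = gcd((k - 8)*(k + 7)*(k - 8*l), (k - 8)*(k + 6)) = k - 8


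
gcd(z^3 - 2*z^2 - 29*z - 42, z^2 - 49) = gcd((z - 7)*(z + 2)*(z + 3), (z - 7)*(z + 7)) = z - 7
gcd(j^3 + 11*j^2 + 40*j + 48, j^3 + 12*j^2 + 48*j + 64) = j^2 + 8*j + 16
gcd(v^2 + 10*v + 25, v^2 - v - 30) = v + 5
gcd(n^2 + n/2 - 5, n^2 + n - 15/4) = n + 5/2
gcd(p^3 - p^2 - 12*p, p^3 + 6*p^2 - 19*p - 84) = p^2 - p - 12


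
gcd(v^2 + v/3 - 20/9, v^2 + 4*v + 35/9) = v + 5/3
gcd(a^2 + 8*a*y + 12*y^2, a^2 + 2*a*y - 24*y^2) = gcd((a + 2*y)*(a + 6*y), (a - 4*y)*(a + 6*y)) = a + 6*y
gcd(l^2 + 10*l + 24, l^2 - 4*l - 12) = 1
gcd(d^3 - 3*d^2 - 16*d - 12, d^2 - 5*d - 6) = d^2 - 5*d - 6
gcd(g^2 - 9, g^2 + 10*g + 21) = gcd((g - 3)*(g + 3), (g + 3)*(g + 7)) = g + 3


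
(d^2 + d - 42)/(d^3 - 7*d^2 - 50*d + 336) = 1/(d - 8)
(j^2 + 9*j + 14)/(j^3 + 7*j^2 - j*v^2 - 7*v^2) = (-j - 2)/(-j^2 + v^2)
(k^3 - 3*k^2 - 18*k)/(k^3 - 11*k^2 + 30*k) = (k + 3)/(k - 5)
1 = 1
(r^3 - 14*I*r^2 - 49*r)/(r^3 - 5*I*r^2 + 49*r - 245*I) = r*(r - 7*I)/(r^2 + 2*I*r + 35)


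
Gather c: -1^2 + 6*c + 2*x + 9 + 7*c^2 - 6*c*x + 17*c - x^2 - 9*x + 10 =7*c^2 + c*(23 - 6*x) - x^2 - 7*x + 18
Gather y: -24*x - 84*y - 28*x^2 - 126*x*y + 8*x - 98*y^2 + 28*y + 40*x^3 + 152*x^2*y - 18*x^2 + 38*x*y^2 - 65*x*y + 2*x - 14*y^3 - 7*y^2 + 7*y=40*x^3 - 46*x^2 - 14*x - 14*y^3 + y^2*(38*x - 105) + y*(152*x^2 - 191*x - 49)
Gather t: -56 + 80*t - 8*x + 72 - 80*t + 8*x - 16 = 0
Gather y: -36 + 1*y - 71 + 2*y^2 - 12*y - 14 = 2*y^2 - 11*y - 121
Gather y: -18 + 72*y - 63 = 72*y - 81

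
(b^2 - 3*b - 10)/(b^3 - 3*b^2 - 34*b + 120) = (b + 2)/(b^2 + 2*b - 24)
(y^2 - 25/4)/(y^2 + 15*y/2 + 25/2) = (y - 5/2)/(y + 5)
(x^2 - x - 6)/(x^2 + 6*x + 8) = (x - 3)/(x + 4)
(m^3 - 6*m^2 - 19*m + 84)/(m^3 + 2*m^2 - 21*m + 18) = (m^2 - 3*m - 28)/(m^2 + 5*m - 6)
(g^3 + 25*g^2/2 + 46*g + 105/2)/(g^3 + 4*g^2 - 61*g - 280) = (2*g^2 + 11*g + 15)/(2*(g^2 - 3*g - 40))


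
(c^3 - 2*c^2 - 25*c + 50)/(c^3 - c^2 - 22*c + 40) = (c - 5)/(c - 4)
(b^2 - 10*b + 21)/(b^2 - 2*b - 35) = (b - 3)/(b + 5)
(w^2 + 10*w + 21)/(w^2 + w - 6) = (w + 7)/(w - 2)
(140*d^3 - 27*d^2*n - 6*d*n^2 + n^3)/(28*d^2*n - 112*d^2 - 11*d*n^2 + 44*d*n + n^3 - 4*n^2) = (5*d + n)/(n - 4)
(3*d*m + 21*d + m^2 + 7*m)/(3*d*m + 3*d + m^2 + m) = (m + 7)/(m + 1)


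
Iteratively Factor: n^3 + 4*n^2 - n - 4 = (n + 4)*(n^2 - 1) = (n - 1)*(n + 4)*(n + 1)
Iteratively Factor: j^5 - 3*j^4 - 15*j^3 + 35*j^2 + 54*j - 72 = (j + 3)*(j^4 - 6*j^3 + 3*j^2 + 26*j - 24) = (j - 1)*(j + 3)*(j^3 - 5*j^2 - 2*j + 24) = (j - 1)*(j + 2)*(j + 3)*(j^2 - 7*j + 12) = (j - 4)*(j - 1)*(j + 2)*(j + 3)*(j - 3)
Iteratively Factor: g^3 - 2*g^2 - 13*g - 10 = (g + 1)*(g^2 - 3*g - 10) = (g - 5)*(g + 1)*(g + 2)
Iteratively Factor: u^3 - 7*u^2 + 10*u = (u - 2)*(u^2 - 5*u) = u*(u - 2)*(u - 5)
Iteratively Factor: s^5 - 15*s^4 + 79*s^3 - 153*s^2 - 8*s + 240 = (s - 5)*(s^4 - 10*s^3 + 29*s^2 - 8*s - 48) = (s - 5)*(s - 3)*(s^3 - 7*s^2 + 8*s + 16) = (s - 5)*(s - 4)*(s - 3)*(s^2 - 3*s - 4) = (s - 5)*(s - 4)^2*(s - 3)*(s + 1)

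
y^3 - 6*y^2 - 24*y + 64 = (y - 8)*(y - 2)*(y + 4)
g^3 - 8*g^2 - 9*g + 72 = (g - 8)*(g - 3)*(g + 3)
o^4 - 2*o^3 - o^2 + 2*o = o*(o - 2)*(o - 1)*(o + 1)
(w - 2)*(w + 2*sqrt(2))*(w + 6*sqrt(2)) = w^3 - 2*w^2 + 8*sqrt(2)*w^2 - 16*sqrt(2)*w + 24*w - 48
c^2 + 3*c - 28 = (c - 4)*(c + 7)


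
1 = 1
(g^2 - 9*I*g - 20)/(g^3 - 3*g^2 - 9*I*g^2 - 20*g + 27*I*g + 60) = 1/(g - 3)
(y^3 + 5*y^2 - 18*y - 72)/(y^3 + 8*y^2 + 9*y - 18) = (y - 4)/(y - 1)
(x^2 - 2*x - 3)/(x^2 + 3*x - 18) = (x + 1)/(x + 6)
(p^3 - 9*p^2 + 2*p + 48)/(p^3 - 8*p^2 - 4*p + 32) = (p - 3)/(p - 2)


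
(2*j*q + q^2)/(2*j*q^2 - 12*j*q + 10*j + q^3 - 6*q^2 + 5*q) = q/(q^2 - 6*q + 5)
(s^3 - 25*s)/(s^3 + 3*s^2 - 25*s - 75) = s/(s + 3)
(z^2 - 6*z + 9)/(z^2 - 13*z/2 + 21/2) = 2*(z - 3)/(2*z - 7)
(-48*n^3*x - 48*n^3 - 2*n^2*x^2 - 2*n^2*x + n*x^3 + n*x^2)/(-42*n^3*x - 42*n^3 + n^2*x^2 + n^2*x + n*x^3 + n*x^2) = (-48*n^2 - 2*n*x + x^2)/(-42*n^2 + n*x + x^2)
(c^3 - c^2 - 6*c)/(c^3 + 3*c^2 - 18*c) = (c + 2)/(c + 6)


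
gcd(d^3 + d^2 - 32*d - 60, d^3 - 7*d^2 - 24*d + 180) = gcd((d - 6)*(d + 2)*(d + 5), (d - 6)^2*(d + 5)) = d^2 - d - 30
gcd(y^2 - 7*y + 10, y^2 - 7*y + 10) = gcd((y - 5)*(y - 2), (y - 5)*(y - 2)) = y^2 - 7*y + 10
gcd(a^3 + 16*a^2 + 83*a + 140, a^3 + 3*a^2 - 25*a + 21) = a + 7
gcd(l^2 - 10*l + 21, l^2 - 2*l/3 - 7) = l - 3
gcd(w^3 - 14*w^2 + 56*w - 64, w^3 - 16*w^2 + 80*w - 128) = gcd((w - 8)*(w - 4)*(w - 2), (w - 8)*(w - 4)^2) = w^2 - 12*w + 32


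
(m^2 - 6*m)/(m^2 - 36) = m/(m + 6)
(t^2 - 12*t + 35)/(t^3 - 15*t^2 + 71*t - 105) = 1/(t - 3)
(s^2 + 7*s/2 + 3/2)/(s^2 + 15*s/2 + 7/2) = (s + 3)/(s + 7)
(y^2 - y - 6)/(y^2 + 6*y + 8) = (y - 3)/(y + 4)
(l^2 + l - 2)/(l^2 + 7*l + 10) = (l - 1)/(l + 5)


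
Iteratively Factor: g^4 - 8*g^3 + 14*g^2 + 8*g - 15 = (g - 3)*(g^3 - 5*g^2 - g + 5) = (g - 5)*(g - 3)*(g^2 - 1) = (g - 5)*(g - 3)*(g + 1)*(g - 1)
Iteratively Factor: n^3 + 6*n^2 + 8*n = (n)*(n^2 + 6*n + 8) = n*(n + 2)*(n + 4)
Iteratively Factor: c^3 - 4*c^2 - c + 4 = (c + 1)*(c^2 - 5*c + 4) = (c - 4)*(c + 1)*(c - 1)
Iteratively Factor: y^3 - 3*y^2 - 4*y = (y)*(y^2 - 3*y - 4) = y*(y + 1)*(y - 4)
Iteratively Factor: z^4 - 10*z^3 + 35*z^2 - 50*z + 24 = (z - 3)*(z^3 - 7*z^2 + 14*z - 8) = (z - 3)*(z - 1)*(z^2 - 6*z + 8) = (z - 4)*(z - 3)*(z - 1)*(z - 2)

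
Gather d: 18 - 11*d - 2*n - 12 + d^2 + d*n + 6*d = d^2 + d*(n - 5) - 2*n + 6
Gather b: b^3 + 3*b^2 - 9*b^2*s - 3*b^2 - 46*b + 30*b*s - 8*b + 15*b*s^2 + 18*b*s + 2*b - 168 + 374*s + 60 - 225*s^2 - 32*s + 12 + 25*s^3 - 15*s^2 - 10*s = b^3 - 9*b^2*s + b*(15*s^2 + 48*s - 52) + 25*s^3 - 240*s^2 + 332*s - 96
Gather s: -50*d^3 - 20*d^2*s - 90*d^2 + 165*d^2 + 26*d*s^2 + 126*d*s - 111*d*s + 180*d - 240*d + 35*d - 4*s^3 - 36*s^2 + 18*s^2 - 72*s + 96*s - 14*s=-50*d^3 + 75*d^2 - 25*d - 4*s^3 + s^2*(26*d - 18) + s*(-20*d^2 + 15*d + 10)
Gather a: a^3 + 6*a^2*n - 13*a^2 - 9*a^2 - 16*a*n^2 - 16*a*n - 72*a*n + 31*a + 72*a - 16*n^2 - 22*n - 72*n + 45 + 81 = a^3 + a^2*(6*n - 22) + a*(-16*n^2 - 88*n + 103) - 16*n^2 - 94*n + 126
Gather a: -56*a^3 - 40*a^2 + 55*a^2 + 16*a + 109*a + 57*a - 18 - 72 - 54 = -56*a^3 + 15*a^2 + 182*a - 144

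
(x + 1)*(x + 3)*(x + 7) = x^3 + 11*x^2 + 31*x + 21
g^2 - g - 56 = (g - 8)*(g + 7)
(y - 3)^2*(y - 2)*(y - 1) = y^4 - 9*y^3 + 29*y^2 - 39*y + 18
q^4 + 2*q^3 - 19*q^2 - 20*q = q*(q - 4)*(q + 1)*(q + 5)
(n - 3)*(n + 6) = n^2 + 3*n - 18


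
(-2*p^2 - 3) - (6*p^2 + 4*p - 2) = -8*p^2 - 4*p - 1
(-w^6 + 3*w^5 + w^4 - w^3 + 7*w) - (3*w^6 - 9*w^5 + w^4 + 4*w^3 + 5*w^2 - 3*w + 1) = -4*w^6 + 12*w^5 - 5*w^3 - 5*w^2 + 10*w - 1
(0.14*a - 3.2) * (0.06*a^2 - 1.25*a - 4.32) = 0.0084*a^3 - 0.367*a^2 + 3.3952*a + 13.824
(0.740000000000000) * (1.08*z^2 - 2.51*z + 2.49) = 0.7992*z^2 - 1.8574*z + 1.8426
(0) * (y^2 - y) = 0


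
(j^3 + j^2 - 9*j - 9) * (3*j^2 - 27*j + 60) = 3*j^5 - 24*j^4 + 6*j^3 + 276*j^2 - 297*j - 540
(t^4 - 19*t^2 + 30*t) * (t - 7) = t^5 - 7*t^4 - 19*t^3 + 163*t^2 - 210*t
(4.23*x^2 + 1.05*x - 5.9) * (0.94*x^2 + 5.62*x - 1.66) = 3.9762*x^4 + 24.7596*x^3 - 6.6668*x^2 - 34.901*x + 9.794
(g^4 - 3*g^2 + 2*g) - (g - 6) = g^4 - 3*g^2 + g + 6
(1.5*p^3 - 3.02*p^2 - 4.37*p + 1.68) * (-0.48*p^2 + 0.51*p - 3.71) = -0.72*p^5 + 2.2146*p^4 - 5.0076*p^3 + 8.1691*p^2 + 17.0695*p - 6.2328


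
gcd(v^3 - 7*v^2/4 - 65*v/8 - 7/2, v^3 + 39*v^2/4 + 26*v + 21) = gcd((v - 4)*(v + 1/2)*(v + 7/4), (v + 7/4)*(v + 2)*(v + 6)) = v + 7/4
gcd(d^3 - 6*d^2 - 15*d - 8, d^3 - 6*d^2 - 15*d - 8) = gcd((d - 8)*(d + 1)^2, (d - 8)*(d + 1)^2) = d^3 - 6*d^2 - 15*d - 8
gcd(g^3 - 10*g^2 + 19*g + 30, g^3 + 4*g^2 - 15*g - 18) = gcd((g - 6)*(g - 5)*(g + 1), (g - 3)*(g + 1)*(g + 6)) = g + 1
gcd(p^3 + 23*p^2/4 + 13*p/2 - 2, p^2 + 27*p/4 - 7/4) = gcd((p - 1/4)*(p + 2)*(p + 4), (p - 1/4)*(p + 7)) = p - 1/4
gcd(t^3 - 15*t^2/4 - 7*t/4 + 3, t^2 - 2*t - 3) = t + 1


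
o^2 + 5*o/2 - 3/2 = (o - 1/2)*(o + 3)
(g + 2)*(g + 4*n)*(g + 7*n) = g^3 + 11*g^2*n + 2*g^2 + 28*g*n^2 + 22*g*n + 56*n^2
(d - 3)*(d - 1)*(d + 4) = d^3 - 13*d + 12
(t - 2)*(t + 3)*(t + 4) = t^3 + 5*t^2 - 2*t - 24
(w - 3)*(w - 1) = w^2 - 4*w + 3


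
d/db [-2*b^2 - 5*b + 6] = -4*b - 5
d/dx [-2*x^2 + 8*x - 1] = 8 - 4*x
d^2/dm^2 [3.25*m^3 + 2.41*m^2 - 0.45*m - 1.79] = 19.5*m + 4.82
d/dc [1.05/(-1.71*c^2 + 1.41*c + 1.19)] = (3.591*c - 1.4805)/(-1.71*c^2 + 1.41*c + 1.19)^2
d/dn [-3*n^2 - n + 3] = -6*n - 1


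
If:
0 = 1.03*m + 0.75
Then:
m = -0.73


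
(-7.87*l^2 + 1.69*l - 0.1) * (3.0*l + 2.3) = -23.61*l^3 - 13.031*l^2 + 3.587*l - 0.23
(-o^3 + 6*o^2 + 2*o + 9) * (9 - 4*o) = 4*o^4 - 33*o^3 + 46*o^2 - 18*o + 81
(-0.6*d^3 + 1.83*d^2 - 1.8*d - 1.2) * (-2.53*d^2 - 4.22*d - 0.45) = 1.518*d^5 - 2.0979*d^4 - 2.8986*d^3 + 9.8085*d^2 + 5.874*d + 0.54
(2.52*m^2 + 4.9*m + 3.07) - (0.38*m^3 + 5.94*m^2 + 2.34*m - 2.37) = -0.38*m^3 - 3.42*m^2 + 2.56*m + 5.44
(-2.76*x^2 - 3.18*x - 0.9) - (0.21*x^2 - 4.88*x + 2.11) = -2.97*x^2 + 1.7*x - 3.01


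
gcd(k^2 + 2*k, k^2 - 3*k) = k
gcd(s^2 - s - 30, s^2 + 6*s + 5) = s + 5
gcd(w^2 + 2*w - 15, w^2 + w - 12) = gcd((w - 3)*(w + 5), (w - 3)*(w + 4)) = w - 3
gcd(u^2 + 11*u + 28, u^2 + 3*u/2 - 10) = u + 4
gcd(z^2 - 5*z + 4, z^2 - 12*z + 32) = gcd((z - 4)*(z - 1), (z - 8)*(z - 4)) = z - 4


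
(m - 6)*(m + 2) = m^2 - 4*m - 12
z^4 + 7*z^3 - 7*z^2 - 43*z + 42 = (z - 2)*(z - 1)*(z + 3)*(z + 7)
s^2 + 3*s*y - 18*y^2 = (s - 3*y)*(s + 6*y)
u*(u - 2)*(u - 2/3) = u^3 - 8*u^2/3 + 4*u/3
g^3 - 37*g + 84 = (g - 4)*(g - 3)*(g + 7)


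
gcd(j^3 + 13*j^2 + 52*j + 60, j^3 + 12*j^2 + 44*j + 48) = j^2 + 8*j + 12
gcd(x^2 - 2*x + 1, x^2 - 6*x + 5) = x - 1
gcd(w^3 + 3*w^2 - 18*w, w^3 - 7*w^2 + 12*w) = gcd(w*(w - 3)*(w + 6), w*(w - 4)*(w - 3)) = w^2 - 3*w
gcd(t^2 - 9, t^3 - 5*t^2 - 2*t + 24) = t - 3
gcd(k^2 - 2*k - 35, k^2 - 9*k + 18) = 1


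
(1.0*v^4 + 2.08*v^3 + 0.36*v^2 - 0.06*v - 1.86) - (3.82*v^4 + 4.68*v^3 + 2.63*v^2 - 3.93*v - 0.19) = -2.82*v^4 - 2.6*v^3 - 2.27*v^2 + 3.87*v - 1.67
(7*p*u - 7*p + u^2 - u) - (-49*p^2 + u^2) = 49*p^2 + 7*p*u - 7*p - u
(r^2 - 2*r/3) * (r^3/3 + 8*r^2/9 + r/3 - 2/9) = r^5/3 + 2*r^4/3 - 7*r^3/27 - 4*r^2/9 + 4*r/27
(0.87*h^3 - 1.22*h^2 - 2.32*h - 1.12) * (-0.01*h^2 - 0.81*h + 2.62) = -0.0087*h^5 - 0.6925*h^4 + 3.2908*h^3 - 1.306*h^2 - 5.1712*h - 2.9344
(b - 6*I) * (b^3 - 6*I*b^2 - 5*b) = b^4 - 12*I*b^3 - 41*b^2 + 30*I*b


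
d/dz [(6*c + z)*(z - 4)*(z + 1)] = 12*c*z - 18*c + 3*z^2 - 6*z - 4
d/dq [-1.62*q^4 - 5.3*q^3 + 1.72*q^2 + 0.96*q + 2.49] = -6.48*q^3 - 15.9*q^2 + 3.44*q + 0.96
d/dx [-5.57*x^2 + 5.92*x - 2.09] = 5.92 - 11.14*x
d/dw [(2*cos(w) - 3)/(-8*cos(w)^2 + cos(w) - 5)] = (16*sin(w)^2 + 48*cos(w) - 9)*sin(w)/(8*sin(w)^2 + cos(w) - 13)^2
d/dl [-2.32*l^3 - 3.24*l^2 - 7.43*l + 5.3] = -6.96*l^2 - 6.48*l - 7.43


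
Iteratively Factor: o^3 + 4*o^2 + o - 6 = (o + 2)*(o^2 + 2*o - 3) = (o + 2)*(o + 3)*(o - 1)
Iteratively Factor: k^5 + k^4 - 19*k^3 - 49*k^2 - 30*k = (k + 2)*(k^4 - k^3 - 17*k^2 - 15*k) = (k + 2)*(k + 3)*(k^3 - 4*k^2 - 5*k) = (k - 5)*(k + 2)*(k + 3)*(k^2 + k) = (k - 5)*(k + 1)*(k + 2)*(k + 3)*(k)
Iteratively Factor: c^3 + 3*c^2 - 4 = (c + 2)*(c^2 + c - 2) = (c - 1)*(c + 2)*(c + 2)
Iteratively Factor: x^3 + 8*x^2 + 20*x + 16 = (x + 2)*(x^2 + 6*x + 8) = (x + 2)^2*(x + 4)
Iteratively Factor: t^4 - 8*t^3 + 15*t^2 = (t)*(t^3 - 8*t^2 + 15*t) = t*(t - 5)*(t^2 - 3*t) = t*(t - 5)*(t - 3)*(t)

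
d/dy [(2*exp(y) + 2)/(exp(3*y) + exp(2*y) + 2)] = 2*(-(exp(y) + 1)*(3*exp(y) + 2)*exp(y) + exp(3*y) + exp(2*y) + 2)*exp(y)/(exp(3*y) + exp(2*y) + 2)^2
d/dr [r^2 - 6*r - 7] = 2*r - 6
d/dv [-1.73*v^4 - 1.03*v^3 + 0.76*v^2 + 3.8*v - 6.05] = -6.92*v^3 - 3.09*v^2 + 1.52*v + 3.8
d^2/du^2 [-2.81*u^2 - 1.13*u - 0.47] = -5.62000000000000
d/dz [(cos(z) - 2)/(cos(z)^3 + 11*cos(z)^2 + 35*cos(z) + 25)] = (-5*cos(z) + cos(2*z) - 18)*sin(z)/((cos(z) + 1)^2*(cos(z) + 5)^3)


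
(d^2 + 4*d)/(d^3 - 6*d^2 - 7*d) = (d + 4)/(d^2 - 6*d - 7)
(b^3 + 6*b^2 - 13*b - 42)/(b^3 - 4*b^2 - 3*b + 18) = (b + 7)/(b - 3)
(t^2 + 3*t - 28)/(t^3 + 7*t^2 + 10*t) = (t^2 + 3*t - 28)/(t*(t^2 + 7*t + 10))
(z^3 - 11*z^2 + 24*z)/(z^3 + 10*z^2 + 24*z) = (z^2 - 11*z + 24)/(z^2 + 10*z + 24)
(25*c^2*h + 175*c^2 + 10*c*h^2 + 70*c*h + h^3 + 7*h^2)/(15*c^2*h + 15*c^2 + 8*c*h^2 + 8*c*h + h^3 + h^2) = (5*c*h + 35*c + h^2 + 7*h)/(3*c*h + 3*c + h^2 + h)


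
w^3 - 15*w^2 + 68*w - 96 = (w - 8)*(w - 4)*(w - 3)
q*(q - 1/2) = q^2 - q/2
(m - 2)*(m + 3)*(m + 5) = m^3 + 6*m^2 - m - 30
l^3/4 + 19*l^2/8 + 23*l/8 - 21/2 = (l/4 + 1)*(l - 3/2)*(l + 7)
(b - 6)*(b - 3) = b^2 - 9*b + 18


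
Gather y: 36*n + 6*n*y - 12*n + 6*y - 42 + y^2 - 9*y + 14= 24*n + y^2 + y*(6*n - 3) - 28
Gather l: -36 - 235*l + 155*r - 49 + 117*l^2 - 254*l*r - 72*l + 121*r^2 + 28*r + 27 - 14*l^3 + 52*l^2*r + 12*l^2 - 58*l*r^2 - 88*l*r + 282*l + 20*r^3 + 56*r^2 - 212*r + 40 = -14*l^3 + l^2*(52*r + 129) + l*(-58*r^2 - 342*r - 25) + 20*r^3 + 177*r^2 - 29*r - 18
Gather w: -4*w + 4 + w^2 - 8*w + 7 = w^2 - 12*w + 11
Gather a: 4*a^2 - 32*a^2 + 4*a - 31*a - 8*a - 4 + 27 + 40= -28*a^2 - 35*a + 63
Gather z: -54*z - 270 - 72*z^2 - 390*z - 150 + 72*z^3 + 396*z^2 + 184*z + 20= 72*z^3 + 324*z^2 - 260*z - 400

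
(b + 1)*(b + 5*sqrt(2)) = b^2 + b + 5*sqrt(2)*b + 5*sqrt(2)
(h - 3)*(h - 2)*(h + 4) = h^3 - h^2 - 14*h + 24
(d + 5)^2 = d^2 + 10*d + 25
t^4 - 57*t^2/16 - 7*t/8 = t*(t - 2)*(t + 1/4)*(t + 7/4)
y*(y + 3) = y^2 + 3*y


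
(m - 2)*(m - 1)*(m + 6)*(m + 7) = m^4 + 10*m^3 + 5*m^2 - 100*m + 84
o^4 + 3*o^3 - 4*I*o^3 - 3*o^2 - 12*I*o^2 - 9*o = o*(o + 3)*(o - 3*I)*(o - I)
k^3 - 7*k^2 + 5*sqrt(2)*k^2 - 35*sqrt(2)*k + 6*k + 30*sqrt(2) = (k - 6)*(k - 1)*(k + 5*sqrt(2))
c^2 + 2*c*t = c*(c + 2*t)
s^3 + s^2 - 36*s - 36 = (s - 6)*(s + 1)*(s + 6)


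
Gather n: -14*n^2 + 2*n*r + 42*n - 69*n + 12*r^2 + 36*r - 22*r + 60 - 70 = -14*n^2 + n*(2*r - 27) + 12*r^2 + 14*r - 10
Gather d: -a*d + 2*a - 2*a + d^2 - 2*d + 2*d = -a*d + d^2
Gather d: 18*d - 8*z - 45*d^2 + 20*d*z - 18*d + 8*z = -45*d^2 + 20*d*z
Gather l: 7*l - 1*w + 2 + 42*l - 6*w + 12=49*l - 7*w + 14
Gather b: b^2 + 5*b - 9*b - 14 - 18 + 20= b^2 - 4*b - 12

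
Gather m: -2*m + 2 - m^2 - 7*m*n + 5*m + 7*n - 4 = -m^2 + m*(3 - 7*n) + 7*n - 2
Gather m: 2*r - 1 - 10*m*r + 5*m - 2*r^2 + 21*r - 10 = m*(5 - 10*r) - 2*r^2 + 23*r - 11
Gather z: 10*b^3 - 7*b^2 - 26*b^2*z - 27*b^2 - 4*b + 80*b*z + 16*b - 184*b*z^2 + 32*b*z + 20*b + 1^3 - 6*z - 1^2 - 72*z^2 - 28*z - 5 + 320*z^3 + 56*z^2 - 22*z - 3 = 10*b^3 - 34*b^2 + 32*b + 320*z^3 + z^2*(-184*b - 16) + z*(-26*b^2 + 112*b - 56) - 8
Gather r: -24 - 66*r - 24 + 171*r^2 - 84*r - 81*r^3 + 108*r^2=-81*r^3 + 279*r^2 - 150*r - 48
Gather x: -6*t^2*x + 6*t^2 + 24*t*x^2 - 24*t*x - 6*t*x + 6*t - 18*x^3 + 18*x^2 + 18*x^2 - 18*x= 6*t^2 + 6*t - 18*x^3 + x^2*(24*t + 36) + x*(-6*t^2 - 30*t - 18)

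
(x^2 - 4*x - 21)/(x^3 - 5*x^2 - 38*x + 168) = (x + 3)/(x^2 + 2*x - 24)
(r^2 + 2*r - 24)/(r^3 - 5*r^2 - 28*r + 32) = (r^2 + 2*r - 24)/(r^3 - 5*r^2 - 28*r + 32)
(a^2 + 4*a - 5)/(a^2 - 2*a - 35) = (a - 1)/(a - 7)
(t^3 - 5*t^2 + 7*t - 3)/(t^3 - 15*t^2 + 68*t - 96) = (t^2 - 2*t + 1)/(t^2 - 12*t + 32)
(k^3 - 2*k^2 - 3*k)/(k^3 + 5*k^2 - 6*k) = (k^2 - 2*k - 3)/(k^2 + 5*k - 6)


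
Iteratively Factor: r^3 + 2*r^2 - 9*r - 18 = (r - 3)*(r^2 + 5*r + 6) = (r - 3)*(r + 2)*(r + 3)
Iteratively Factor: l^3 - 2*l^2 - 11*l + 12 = (l - 1)*(l^2 - l - 12) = (l - 4)*(l - 1)*(l + 3)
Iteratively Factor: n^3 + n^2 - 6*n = (n + 3)*(n^2 - 2*n) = n*(n + 3)*(n - 2)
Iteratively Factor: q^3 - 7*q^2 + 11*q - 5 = (q - 5)*(q^2 - 2*q + 1) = (q - 5)*(q - 1)*(q - 1)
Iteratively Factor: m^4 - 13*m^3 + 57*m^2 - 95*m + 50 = (m - 2)*(m^3 - 11*m^2 + 35*m - 25) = (m - 2)*(m - 1)*(m^2 - 10*m + 25) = (m - 5)*(m - 2)*(m - 1)*(m - 5)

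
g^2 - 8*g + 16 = (g - 4)^2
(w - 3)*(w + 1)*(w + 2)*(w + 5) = w^4 + 5*w^3 - 7*w^2 - 41*w - 30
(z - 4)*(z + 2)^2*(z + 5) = z^4 + 5*z^3 - 12*z^2 - 76*z - 80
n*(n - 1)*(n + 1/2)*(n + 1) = n^4 + n^3/2 - n^2 - n/2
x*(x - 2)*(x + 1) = x^3 - x^2 - 2*x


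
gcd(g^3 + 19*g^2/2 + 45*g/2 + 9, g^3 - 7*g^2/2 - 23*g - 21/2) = g^2 + 7*g/2 + 3/2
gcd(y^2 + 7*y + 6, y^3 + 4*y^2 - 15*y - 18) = y^2 + 7*y + 6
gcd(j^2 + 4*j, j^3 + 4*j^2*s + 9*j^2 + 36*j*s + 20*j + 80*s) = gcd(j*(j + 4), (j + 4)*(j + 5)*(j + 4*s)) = j + 4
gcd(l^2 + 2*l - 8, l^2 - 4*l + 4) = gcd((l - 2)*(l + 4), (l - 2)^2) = l - 2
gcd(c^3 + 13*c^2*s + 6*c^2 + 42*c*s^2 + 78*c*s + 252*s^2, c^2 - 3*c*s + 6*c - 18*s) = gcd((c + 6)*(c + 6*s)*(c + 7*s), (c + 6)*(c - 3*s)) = c + 6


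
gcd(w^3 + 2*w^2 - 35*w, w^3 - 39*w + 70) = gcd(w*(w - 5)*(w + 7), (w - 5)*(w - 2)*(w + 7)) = w^2 + 2*w - 35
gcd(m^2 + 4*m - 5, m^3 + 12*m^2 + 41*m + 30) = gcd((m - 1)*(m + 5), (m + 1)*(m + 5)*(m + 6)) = m + 5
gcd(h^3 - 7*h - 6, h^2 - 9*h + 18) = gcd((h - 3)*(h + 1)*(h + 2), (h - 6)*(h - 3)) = h - 3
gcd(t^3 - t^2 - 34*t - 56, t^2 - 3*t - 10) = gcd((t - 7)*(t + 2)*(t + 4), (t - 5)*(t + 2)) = t + 2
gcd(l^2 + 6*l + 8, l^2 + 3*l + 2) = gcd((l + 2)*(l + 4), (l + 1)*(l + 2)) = l + 2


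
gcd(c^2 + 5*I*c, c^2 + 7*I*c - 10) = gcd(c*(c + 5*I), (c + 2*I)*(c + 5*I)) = c + 5*I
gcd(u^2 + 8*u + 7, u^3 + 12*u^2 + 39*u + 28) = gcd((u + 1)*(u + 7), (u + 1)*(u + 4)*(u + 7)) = u^2 + 8*u + 7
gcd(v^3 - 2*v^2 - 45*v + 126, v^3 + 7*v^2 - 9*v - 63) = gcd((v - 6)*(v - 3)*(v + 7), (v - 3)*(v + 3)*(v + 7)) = v^2 + 4*v - 21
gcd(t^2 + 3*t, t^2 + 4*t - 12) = 1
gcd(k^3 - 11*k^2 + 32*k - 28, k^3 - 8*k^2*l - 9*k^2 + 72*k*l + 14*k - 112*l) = k^2 - 9*k + 14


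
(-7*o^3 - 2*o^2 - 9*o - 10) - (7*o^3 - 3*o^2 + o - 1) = -14*o^3 + o^2 - 10*o - 9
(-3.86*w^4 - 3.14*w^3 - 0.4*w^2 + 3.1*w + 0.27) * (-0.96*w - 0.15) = 3.7056*w^5 + 3.5934*w^4 + 0.855*w^3 - 2.916*w^2 - 0.7242*w - 0.0405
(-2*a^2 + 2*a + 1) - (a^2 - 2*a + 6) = -3*a^2 + 4*a - 5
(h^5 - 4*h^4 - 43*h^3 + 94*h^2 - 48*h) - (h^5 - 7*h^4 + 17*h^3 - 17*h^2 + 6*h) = 3*h^4 - 60*h^3 + 111*h^2 - 54*h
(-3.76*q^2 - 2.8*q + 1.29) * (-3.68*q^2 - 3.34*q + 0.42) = 13.8368*q^4 + 22.8624*q^3 + 3.0256*q^2 - 5.4846*q + 0.5418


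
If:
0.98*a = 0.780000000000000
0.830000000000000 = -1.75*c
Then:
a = 0.80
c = -0.47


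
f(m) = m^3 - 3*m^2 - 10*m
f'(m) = 3*m^2 - 6*m - 10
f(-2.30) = -5.04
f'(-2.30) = 19.67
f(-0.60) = 4.70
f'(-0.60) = -5.32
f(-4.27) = -89.85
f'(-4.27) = 70.32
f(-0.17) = 1.61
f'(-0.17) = -8.89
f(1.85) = -22.44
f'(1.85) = -10.83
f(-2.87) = -19.65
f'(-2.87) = 31.93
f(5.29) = 11.18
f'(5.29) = 42.21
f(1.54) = -18.86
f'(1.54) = -12.13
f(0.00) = 0.00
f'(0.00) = -10.00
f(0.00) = 0.00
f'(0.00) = -10.00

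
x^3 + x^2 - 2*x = x*(x - 1)*(x + 2)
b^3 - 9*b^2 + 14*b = b*(b - 7)*(b - 2)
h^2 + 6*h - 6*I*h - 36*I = (h + 6)*(h - 6*I)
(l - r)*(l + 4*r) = l^2 + 3*l*r - 4*r^2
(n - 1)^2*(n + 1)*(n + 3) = n^4 + 2*n^3 - 4*n^2 - 2*n + 3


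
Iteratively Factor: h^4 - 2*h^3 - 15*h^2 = (h)*(h^3 - 2*h^2 - 15*h) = h*(h + 3)*(h^2 - 5*h) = h*(h - 5)*(h + 3)*(h)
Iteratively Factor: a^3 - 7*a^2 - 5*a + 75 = (a + 3)*(a^2 - 10*a + 25) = (a - 5)*(a + 3)*(a - 5)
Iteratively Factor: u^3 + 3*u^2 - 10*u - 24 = (u + 2)*(u^2 + u - 12) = (u - 3)*(u + 2)*(u + 4)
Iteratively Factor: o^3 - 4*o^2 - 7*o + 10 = (o + 2)*(o^2 - 6*o + 5) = (o - 5)*(o + 2)*(o - 1)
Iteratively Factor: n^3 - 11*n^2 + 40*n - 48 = (n - 4)*(n^2 - 7*n + 12) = (n - 4)*(n - 3)*(n - 4)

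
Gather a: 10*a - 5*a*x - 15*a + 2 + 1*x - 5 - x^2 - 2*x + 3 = a*(-5*x - 5) - x^2 - x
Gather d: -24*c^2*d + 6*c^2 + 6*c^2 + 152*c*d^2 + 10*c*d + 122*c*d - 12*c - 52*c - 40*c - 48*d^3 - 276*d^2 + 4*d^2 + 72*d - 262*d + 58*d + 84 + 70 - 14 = 12*c^2 - 104*c - 48*d^3 + d^2*(152*c - 272) + d*(-24*c^2 + 132*c - 132) + 140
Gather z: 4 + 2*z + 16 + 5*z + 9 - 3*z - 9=4*z + 20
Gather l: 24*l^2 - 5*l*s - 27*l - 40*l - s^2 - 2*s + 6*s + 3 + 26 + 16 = 24*l^2 + l*(-5*s - 67) - s^2 + 4*s + 45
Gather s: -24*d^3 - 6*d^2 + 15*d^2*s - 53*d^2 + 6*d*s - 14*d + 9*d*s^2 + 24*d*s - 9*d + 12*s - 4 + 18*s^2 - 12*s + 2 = -24*d^3 - 59*d^2 - 23*d + s^2*(9*d + 18) + s*(15*d^2 + 30*d) - 2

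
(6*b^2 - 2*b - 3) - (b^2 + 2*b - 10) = 5*b^2 - 4*b + 7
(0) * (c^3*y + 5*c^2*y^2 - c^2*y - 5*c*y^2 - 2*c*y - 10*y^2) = 0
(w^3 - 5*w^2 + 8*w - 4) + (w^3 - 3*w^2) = 2*w^3 - 8*w^2 + 8*w - 4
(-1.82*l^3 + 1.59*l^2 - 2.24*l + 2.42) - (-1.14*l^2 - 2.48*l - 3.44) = -1.82*l^3 + 2.73*l^2 + 0.24*l + 5.86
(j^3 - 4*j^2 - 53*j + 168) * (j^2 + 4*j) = j^5 - 69*j^3 - 44*j^2 + 672*j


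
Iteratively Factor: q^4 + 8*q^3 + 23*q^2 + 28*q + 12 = (q + 3)*(q^3 + 5*q^2 + 8*q + 4) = (q + 2)*(q + 3)*(q^2 + 3*q + 2) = (q + 2)^2*(q + 3)*(q + 1)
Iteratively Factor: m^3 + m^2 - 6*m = (m + 3)*(m^2 - 2*m) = m*(m + 3)*(m - 2)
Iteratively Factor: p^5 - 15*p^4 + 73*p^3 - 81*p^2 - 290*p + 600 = (p - 3)*(p^4 - 12*p^3 + 37*p^2 + 30*p - 200) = (p - 5)*(p - 3)*(p^3 - 7*p^2 + 2*p + 40) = (p - 5)^2*(p - 3)*(p^2 - 2*p - 8) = (p - 5)^2*(p - 3)*(p + 2)*(p - 4)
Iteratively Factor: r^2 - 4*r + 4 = (r - 2)*(r - 2)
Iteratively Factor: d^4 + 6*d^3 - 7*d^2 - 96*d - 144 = (d + 3)*(d^3 + 3*d^2 - 16*d - 48) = (d - 4)*(d + 3)*(d^2 + 7*d + 12) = (d - 4)*(d + 3)*(d + 4)*(d + 3)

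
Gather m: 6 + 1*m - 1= m + 5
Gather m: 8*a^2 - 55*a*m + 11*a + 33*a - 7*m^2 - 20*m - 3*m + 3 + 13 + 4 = 8*a^2 + 44*a - 7*m^2 + m*(-55*a - 23) + 20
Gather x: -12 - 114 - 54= -180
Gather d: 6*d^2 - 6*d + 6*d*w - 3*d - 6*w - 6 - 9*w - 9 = 6*d^2 + d*(6*w - 9) - 15*w - 15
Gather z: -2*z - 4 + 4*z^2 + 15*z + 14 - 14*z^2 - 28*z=-10*z^2 - 15*z + 10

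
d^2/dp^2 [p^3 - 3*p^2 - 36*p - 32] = 6*p - 6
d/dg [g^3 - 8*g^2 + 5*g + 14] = 3*g^2 - 16*g + 5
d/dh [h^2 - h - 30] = 2*h - 1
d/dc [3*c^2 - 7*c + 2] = 6*c - 7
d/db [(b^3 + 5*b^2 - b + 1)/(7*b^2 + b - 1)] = b*(7*b^3 + 2*b^2 + 9*b - 24)/(49*b^4 + 14*b^3 - 13*b^2 - 2*b + 1)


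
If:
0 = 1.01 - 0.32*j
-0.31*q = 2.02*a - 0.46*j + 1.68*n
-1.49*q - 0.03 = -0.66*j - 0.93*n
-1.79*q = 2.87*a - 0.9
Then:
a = -1.31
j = 3.16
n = 1.96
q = 2.60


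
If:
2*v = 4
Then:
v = 2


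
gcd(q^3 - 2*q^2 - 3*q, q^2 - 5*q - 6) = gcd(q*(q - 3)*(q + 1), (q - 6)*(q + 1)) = q + 1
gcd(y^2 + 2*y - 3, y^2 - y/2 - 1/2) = y - 1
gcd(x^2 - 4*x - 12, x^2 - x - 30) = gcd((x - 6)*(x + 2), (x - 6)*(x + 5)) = x - 6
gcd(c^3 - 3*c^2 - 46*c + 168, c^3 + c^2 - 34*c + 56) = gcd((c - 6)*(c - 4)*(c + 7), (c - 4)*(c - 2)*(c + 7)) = c^2 + 3*c - 28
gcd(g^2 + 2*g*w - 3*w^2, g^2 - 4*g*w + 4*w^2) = 1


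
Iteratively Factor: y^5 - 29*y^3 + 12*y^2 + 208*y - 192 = (y - 4)*(y^4 + 4*y^3 - 13*y^2 - 40*y + 48) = (y - 4)*(y + 4)*(y^3 - 13*y + 12) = (y - 4)*(y - 1)*(y + 4)*(y^2 + y - 12) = (y - 4)*(y - 1)*(y + 4)^2*(y - 3)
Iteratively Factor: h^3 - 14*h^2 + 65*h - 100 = (h - 5)*(h^2 - 9*h + 20) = (h - 5)*(h - 4)*(h - 5)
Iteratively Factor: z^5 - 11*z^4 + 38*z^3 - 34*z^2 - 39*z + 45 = (z - 5)*(z^4 - 6*z^3 + 8*z^2 + 6*z - 9) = (z - 5)*(z + 1)*(z^3 - 7*z^2 + 15*z - 9) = (z - 5)*(z - 3)*(z + 1)*(z^2 - 4*z + 3) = (z - 5)*(z - 3)^2*(z + 1)*(z - 1)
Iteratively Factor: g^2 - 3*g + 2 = (g - 1)*(g - 2)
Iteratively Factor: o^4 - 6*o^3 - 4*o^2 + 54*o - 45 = (o + 3)*(o^3 - 9*o^2 + 23*o - 15) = (o - 3)*(o + 3)*(o^2 - 6*o + 5) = (o - 5)*(o - 3)*(o + 3)*(o - 1)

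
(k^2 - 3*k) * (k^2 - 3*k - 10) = k^4 - 6*k^3 - k^2 + 30*k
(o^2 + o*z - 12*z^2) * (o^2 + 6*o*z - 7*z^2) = o^4 + 7*o^3*z - 13*o^2*z^2 - 79*o*z^3 + 84*z^4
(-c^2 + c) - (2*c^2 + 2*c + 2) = -3*c^2 - c - 2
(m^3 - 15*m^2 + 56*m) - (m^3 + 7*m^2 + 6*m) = -22*m^2 + 50*m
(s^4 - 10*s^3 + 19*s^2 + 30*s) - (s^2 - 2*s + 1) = s^4 - 10*s^3 + 18*s^2 + 32*s - 1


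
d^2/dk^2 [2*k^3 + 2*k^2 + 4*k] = 12*k + 4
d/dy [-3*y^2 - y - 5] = -6*y - 1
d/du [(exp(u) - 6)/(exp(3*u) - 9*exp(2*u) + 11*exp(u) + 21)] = (-(exp(u) - 6)*(3*exp(2*u) - 18*exp(u) + 11) + exp(3*u) - 9*exp(2*u) + 11*exp(u) + 21)*exp(u)/(exp(3*u) - 9*exp(2*u) + 11*exp(u) + 21)^2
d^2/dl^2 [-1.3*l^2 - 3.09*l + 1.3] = -2.60000000000000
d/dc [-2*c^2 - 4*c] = -4*c - 4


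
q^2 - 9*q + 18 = (q - 6)*(q - 3)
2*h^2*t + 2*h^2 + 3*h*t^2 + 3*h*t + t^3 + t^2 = (h + t)*(2*h + t)*(t + 1)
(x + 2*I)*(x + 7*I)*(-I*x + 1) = -I*x^3 + 10*x^2 + 23*I*x - 14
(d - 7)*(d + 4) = d^2 - 3*d - 28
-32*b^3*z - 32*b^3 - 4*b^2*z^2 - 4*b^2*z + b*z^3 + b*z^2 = (-8*b + z)*(4*b + z)*(b*z + b)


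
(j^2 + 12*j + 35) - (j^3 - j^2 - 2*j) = -j^3 + 2*j^2 + 14*j + 35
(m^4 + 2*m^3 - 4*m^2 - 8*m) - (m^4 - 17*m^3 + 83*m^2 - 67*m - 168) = 19*m^3 - 87*m^2 + 59*m + 168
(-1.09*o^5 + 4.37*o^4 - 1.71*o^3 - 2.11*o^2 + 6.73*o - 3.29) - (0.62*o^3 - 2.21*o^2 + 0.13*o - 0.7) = -1.09*o^5 + 4.37*o^4 - 2.33*o^3 + 0.1*o^2 + 6.6*o - 2.59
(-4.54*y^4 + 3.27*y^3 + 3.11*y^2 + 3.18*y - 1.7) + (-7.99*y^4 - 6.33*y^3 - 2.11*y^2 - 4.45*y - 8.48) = -12.53*y^4 - 3.06*y^3 + 1.0*y^2 - 1.27*y - 10.18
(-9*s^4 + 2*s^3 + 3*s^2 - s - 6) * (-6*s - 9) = 54*s^5 + 69*s^4 - 36*s^3 - 21*s^2 + 45*s + 54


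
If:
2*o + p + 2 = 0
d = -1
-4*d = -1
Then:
No Solution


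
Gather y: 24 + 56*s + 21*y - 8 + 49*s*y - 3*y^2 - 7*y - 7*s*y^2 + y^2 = 56*s + y^2*(-7*s - 2) + y*(49*s + 14) + 16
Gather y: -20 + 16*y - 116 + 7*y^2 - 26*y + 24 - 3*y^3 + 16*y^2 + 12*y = -3*y^3 + 23*y^2 + 2*y - 112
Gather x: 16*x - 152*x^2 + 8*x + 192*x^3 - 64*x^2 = 192*x^3 - 216*x^2 + 24*x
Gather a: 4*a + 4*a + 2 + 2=8*a + 4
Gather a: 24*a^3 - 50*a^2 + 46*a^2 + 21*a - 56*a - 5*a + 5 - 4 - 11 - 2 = 24*a^3 - 4*a^2 - 40*a - 12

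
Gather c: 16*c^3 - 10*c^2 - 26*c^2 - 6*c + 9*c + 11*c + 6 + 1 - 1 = 16*c^3 - 36*c^2 + 14*c + 6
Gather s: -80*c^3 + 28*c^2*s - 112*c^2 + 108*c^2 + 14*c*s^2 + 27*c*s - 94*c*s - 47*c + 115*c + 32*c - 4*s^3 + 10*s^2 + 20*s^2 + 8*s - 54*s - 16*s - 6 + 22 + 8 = -80*c^3 - 4*c^2 + 100*c - 4*s^3 + s^2*(14*c + 30) + s*(28*c^2 - 67*c - 62) + 24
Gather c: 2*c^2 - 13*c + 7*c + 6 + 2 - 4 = 2*c^2 - 6*c + 4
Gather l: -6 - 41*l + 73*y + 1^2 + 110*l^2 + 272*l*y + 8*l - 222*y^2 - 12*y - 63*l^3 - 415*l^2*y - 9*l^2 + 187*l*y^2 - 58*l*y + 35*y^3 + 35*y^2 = -63*l^3 + l^2*(101 - 415*y) + l*(187*y^2 + 214*y - 33) + 35*y^3 - 187*y^2 + 61*y - 5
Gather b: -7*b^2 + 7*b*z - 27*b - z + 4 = -7*b^2 + b*(7*z - 27) - z + 4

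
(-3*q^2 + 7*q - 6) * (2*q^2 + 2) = -6*q^4 + 14*q^3 - 18*q^2 + 14*q - 12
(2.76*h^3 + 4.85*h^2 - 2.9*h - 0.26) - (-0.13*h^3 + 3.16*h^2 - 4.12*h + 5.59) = 2.89*h^3 + 1.69*h^2 + 1.22*h - 5.85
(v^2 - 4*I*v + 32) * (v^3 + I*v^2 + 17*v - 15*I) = v^5 - 3*I*v^4 + 53*v^3 - 51*I*v^2 + 484*v - 480*I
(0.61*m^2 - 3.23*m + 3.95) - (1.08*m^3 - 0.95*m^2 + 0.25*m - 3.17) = -1.08*m^3 + 1.56*m^2 - 3.48*m + 7.12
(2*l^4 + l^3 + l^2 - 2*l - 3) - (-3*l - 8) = 2*l^4 + l^3 + l^2 + l + 5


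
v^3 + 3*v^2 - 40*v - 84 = (v - 6)*(v + 2)*(v + 7)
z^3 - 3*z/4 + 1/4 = (z - 1/2)^2*(z + 1)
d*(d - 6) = d^2 - 6*d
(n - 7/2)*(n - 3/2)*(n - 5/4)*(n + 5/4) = n^4 - 5*n^3 + 59*n^2/16 + 125*n/16 - 525/64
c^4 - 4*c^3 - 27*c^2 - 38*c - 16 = (c - 8)*(c + 1)^2*(c + 2)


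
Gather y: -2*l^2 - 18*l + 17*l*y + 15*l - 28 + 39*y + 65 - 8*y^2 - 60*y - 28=-2*l^2 - 3*l - 8*y^2 + y*(17*l - 21) + 9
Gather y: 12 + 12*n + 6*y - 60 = 12*n + 6*y - 48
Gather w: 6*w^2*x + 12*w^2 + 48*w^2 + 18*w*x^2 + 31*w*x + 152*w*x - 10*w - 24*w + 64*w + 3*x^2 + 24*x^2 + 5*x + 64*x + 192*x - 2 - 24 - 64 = w^2*(6*x + 60) + w*(18*x^2 + 183*x + 30) + 27*x^2 + 261*x - 90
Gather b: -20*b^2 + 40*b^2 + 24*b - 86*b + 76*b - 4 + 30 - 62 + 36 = 20*b^2 + 14*b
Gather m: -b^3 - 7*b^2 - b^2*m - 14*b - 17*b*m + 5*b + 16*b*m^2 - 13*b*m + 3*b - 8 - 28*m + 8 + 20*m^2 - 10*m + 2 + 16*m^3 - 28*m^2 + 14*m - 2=-b^3 - 7*b^2 - 6*b + 16*m^3 + m^2*(16*b - 8) + m*(-b^2 - 30*b - 24)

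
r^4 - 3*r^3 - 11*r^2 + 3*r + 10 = (r - 5)*(r - 1)*(r + 1)*(r + 2)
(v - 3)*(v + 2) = v^2 - v - 6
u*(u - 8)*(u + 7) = u^3 - u^2 - 56*u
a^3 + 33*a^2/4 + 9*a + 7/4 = (a + 1/4)*(a + 1)*(a + 7)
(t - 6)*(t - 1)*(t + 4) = t^3 - 3*t^2 - 22*t + 24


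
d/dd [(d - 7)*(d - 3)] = 2*d - 10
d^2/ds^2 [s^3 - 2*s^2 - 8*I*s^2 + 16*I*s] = 6*s - 4 - 16*I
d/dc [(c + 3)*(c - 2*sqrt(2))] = 2*c - 2*sqrt(2) + 3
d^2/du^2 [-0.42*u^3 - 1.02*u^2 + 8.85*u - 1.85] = -2.52*u - 2.04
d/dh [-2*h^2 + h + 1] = 1 - 4*h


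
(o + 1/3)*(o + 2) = o^2 + 7*o/3 + 2/3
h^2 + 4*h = h*(h + 4)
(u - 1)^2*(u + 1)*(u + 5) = u^4 + 4*u^3 - 6*u^2 - 4*u + 5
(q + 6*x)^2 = q^2 + 12*q*x + 36*x^2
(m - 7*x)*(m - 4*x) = m^2 - 11*m*x + 28*x^2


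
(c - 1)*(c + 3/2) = c^2 + c/2 - 3/2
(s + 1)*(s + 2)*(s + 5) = s^3 + 8*s^2 + 17*s + 10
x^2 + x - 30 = (x - 5)*(x + 6)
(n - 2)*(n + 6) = n^2 + 4*n - 12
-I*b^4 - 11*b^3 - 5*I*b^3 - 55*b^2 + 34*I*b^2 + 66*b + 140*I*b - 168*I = (b + 6)*(b - 7*I)*(b - 4*I)*(-I*b + I)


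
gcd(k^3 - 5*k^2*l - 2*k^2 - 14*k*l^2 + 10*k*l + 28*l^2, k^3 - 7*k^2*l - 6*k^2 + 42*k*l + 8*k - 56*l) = k^2 - 7*k*l - 2*k + 14*l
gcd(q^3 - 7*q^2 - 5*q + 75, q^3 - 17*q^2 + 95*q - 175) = q^2 - 10*q + 25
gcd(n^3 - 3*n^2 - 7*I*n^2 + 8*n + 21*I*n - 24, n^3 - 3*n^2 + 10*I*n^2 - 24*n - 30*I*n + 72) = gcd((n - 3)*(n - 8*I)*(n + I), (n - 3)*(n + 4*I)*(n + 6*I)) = n - 3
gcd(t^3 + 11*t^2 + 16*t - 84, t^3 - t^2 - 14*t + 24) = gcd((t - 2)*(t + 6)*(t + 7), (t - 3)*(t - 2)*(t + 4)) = t - 2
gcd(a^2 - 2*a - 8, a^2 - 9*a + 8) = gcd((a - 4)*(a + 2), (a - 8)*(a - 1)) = 1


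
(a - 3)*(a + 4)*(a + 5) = a^3 + 6*a^2 - 7*a - 60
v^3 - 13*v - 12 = (v - 4)*(v + 1)*(v + 3)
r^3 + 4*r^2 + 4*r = r*(r + 2)^2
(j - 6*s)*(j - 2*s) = j^2 - 8*j*s + 12*s^2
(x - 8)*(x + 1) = x^2 - 7*x - 8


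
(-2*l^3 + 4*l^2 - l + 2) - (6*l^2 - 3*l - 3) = -2*l^3 - 2*l^2 + 2*l + 5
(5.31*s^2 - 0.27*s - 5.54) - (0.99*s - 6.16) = 5.31*s^2 - 1.26*s + 0.62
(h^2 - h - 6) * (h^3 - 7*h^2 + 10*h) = h^5 - 8*h^4 + 11*h^3 + 32*h^2 - 60*h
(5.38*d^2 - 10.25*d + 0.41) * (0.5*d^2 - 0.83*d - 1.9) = 2.69*d^4 - 9.5904*d^3 - 1.5095*d^2 + 19.1347*d - 0.779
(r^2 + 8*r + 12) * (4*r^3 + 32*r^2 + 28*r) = 4*r^5 + 64*r^4 + 332*r^3 + 608*r^2 + 336*r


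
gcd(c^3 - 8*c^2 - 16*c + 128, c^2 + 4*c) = c + 4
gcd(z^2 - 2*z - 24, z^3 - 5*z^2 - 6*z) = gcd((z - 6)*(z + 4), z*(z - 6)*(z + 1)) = z - 6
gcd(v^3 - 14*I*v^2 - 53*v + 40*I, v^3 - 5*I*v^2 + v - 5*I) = v^2 - 6*I*v - 5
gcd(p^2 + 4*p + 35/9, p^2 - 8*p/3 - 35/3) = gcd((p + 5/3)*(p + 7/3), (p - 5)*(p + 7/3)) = p + 7/3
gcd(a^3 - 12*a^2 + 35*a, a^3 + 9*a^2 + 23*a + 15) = 1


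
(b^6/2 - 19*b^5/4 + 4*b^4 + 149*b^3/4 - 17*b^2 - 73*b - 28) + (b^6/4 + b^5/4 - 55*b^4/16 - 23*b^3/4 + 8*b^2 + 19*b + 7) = 3*b^6/4 - 9*b^5/2 + 9*b^4/16 + 63*b^3/2 - 9*b^2 - 54*b - 21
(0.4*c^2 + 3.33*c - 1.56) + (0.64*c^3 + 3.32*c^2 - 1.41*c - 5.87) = 0.64*c^3 + 3.72*c^2 + 1.92*c - 7.43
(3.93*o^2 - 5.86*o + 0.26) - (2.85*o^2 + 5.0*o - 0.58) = 1.08*o^2 - 10.86*o + 0.84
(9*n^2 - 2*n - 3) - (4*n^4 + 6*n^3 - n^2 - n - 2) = -4*n^4 - 6*n^3 + 10*n^2 - n - 1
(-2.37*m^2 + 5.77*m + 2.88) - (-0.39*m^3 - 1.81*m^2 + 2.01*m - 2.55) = 0.39*m^3 - 0.56*m^2 + 3.76*m + 5.43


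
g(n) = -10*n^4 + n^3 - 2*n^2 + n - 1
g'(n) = -40*n^3 + 3*n^2 - 4*n + 1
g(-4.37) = -3773.93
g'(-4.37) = 3413.91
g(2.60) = -451.32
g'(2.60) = -692.16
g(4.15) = -2925.97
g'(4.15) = -2822.87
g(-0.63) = -4.25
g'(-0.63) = 14.71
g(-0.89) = -10.45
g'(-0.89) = 35.14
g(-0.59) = -3.70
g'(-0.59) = 12.62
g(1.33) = -32.15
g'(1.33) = -93.12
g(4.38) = -3631.37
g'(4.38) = -3320.07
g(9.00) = -65035.00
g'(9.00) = -28952.00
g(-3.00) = -859.00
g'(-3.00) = 1120.00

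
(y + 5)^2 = y^2 + 10*y + 25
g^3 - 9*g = g*(g - 3)*(g + 3)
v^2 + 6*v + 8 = (v + 2)*(v + 4)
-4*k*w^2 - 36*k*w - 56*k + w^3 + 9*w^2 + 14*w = (-4*k + w)*(w + 2)*(w + 7)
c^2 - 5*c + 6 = (c - 3)*(c - 2)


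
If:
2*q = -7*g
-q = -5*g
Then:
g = 0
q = 0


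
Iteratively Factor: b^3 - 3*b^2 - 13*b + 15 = (b + 3)*(b^2 - 6*b + 5) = (b - 1)*(b + 3)*(b - 5)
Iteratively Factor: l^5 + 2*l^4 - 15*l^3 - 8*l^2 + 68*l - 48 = (l + 4)*(l^4 - 2*l^3 - 7*l^2 + 20*l - 12) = (l - 2)*(l + 4)*(l^3 - 7*l + 6) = (l - 2)*(l - 1)*(l + 4)*(l^2 + l - 6) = (l - 2)^2*(l - 1)*(l + 4)*(l + 3)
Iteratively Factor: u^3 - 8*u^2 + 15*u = (u - 5)*(u^2 - 3*u) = u*(u - 5)*(u - 3)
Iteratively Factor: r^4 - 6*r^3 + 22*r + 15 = (r - 3)*(r^3 - 3*r^2 - 9*r - 5) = (r - 5)*(r - 3)*(r^2 + 2*r + 1) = (r - 5)*(r - 3)*(r + 1)*(r + 1)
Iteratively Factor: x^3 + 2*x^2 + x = (x + 1)*(x^2 + x) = x*(x + 1)*(x + 1)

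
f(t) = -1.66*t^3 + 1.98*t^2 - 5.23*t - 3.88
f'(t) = -4.98*t^2 + 3.96*t - 5.23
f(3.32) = -60.17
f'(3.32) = -46.97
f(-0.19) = -2.80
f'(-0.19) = -6.16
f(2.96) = -45.06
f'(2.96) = -37.14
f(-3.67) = 124.04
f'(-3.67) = -86.84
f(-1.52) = 14.47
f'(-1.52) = -22.75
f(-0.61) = 0.42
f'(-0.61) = -9.50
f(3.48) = -68.06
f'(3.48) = -51.76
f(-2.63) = 53.77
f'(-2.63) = -50.09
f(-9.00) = 1413.71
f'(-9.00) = -444.25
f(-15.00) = 6122.57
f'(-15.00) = -1185.13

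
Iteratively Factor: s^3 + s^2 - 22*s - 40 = (s + 4)*(s^2 - 3*s - 10) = (s - 5)*(s + 4)*(s + 2)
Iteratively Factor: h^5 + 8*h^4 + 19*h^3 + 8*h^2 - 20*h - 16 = (h + 1)*(h^4 + 7*h^3 + 12*h^2 - 4*h - 16) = (h + 1)*(h + 2)*(h^3 + 5*h^2 + 2*h - 8) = (h + 1)*(h + 2)*(h + 4)*(h^2 + h - 2) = (h - 1)*(h + 1)*(h + 2)*(h + 4)*(h + 2)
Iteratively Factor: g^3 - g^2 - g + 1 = (g - 1)*(g^2 - 1) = (g - 1)*(g + 1)*(g - 1)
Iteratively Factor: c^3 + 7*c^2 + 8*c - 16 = (c + 4)*(c^2 + 3*c - 4) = (c - 1)*(c + 4)*(c + 4)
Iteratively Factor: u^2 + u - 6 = (u - 2)*(u + 3)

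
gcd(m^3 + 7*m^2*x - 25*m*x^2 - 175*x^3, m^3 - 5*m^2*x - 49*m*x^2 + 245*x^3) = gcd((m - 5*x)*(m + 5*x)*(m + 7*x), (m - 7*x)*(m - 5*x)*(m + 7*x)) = -m^2 - 2*m*x + 35*x^2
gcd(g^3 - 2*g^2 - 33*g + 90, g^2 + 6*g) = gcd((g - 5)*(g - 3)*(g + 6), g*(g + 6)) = g + 6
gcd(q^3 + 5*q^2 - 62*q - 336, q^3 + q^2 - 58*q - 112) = q^2 - q - 56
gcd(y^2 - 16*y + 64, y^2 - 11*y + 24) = y - 8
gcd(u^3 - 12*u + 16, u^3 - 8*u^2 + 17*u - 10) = u - 2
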